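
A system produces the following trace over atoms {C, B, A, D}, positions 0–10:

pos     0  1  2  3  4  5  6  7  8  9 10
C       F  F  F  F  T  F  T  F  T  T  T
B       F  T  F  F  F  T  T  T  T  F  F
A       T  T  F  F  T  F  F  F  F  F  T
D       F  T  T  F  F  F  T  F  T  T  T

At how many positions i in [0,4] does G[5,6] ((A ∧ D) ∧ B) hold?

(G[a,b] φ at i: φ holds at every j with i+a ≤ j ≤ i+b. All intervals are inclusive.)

0

Evaluate at each i in [0,4]:
  i=0: ✗ (fails at j=5)
  i=1: ✗ (fails at j=6)
  i=2: ✗ (fails at j=7)
  i=3: ✗ (fails at j=8)
  i=4: ✗ (fails at j=9)
Positions where it holds: {} → 0.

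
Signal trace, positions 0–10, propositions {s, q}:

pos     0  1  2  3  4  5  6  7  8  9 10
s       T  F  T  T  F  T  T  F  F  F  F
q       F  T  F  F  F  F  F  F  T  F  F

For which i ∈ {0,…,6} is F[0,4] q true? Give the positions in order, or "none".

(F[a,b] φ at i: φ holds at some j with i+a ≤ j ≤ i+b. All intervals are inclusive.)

0, 1, 4, 5, 6

Evaluate at each i in [0,6]:
  i=0: ✓ (witness j=1)
  i=1: ✓ (witness j=1)
  i=2: ✗ (none in [2,6])
  i=3: ✗ (none in [3,7])
  i=4: ✓ (witness j=8)
  i=5: ✓ (witness j=8)
  i=6: ✓ (witness j=8)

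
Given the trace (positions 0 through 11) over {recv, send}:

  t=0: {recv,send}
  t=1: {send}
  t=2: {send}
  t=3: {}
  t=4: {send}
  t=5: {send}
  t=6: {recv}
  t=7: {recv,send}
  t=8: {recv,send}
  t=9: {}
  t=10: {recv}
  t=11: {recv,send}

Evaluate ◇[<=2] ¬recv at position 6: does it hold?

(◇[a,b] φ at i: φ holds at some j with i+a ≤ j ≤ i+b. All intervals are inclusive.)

Check ¬recv at each j in [6,8]:
  j=6: false
  j=7: false
  j=8: false
No position in the window satisfies it → formula fails.

False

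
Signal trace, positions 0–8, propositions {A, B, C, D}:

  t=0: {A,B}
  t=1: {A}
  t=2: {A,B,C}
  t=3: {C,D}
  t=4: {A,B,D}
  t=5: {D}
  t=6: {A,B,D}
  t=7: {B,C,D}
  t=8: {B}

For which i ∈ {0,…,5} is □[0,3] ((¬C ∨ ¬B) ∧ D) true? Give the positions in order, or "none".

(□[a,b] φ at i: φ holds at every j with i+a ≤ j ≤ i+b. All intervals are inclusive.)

3

Evaluate at each i in [0,5]:
  i=0: ✗ (fails at j=0)
  i=1: ✗ (fails at j=1)
  i=2: ✗ (fails at j=2)
  i=3: ✓ (all of [3,6])
  i=4: ✗ (fails at j=7)
  i=5: ✗ (fails at j=7)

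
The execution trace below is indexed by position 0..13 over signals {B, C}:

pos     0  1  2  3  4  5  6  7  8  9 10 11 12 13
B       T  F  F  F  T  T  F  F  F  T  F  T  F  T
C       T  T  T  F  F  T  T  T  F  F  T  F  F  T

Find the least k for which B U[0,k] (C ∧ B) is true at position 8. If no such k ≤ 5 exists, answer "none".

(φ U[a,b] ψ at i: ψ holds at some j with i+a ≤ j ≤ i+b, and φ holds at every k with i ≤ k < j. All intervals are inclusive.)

Need earliest j ≥ 8 with (C ∧ B), and B at every k in [8,j-1].
  j=8: rhs fails.
  j=9: rhs fails.
  j=10: rhs fails.
  j=11: rhs fails.
  j=12: rhs fails.
  j=13: rhs holds but lhs fails at k=8.
No witness within the range → none.

none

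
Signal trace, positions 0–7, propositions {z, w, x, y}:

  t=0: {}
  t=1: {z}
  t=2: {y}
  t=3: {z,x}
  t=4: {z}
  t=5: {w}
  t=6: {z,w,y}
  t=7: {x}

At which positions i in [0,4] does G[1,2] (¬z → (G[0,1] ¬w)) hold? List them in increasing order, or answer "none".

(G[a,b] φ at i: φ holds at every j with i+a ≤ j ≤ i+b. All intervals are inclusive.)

0, 1, 2

Evaluate at each i in [0,4]:
  i=0: ✓ (all of [1,2])
  i=1: ✓ (all of [2,3])
  i=2: ✓ (all of [3,4])
  i=3: ✗ (fails at j=5)
  i=4: ✗ (fails at j=5)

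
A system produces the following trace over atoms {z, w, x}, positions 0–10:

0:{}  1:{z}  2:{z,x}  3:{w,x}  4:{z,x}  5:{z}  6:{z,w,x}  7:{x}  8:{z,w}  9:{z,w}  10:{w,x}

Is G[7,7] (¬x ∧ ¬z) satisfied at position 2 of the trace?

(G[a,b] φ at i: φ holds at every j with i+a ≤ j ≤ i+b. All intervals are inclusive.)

Check (¬x ∧ ¬z) at every j in [9,9]:
  j=9: false
Fails at j=9 → formula fails.

False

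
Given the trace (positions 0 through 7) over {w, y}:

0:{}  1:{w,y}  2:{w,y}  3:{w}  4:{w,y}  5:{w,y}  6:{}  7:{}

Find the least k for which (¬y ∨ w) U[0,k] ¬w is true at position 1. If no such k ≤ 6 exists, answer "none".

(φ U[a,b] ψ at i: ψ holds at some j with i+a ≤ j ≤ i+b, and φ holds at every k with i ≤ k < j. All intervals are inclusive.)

Need earliest j ≥ 1 with ¬w, and (¬y ∨ w) at every k in [1,j-1].
  j=1: rhs fails.
  j=2: rhs fails.
  j=3: rhs fails.
  j=4: rhs fails.
  j=5: rhs fails.
  j=6: rhs holds; lhs holds on [1,5]. k = 5.

5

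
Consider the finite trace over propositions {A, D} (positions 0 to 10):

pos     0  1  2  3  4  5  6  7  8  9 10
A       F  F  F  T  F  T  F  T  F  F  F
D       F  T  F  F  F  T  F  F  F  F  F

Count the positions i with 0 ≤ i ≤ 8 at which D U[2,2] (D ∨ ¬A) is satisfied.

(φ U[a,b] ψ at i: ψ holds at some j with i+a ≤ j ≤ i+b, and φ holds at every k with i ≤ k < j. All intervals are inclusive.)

Evaluate at each i in [0,8]:
  i=0: ✗ (lhs fails at k=0 before rhs at j=2)
  i=1: ✗ (no rhs in [3,3])
  i=2: ✗ (lhs fails at k=2 before rhs at j=4)
  i=3: ✗ (lhs fails at k=3 before rhs at j=5)
  i=4: ✗ (lhs fails at k=4 before rhs at j=6)
  i=5: ✗ (no rhs in [7,7])
  i=6: ✗ (lhs fails at k=6 before rhs at j=8)
  i=7: ✗ (lhs fails at k=7 before rhs at j=9)
  i=8: ✗ (lhs fails at k=8 before rhs at j=10)
Positions where it holds: {} → 0.

0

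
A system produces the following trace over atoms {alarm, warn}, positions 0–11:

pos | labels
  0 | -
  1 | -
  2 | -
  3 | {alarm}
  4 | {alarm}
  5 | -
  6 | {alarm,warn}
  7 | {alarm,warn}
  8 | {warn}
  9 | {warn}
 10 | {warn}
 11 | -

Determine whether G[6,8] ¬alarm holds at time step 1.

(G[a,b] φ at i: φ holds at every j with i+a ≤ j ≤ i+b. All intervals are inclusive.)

Does not hold

Check ¬alarm at every j in [7,9]:
  j=7: false
  j=8: true
  j=9: true
Fails at j=7 → formula fails.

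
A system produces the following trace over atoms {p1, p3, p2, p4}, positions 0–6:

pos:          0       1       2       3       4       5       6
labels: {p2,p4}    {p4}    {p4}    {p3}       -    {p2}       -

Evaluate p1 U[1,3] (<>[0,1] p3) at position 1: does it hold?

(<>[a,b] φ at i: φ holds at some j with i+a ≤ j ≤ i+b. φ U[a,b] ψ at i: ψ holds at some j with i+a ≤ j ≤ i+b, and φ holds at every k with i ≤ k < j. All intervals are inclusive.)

No

Need some j in [2,4] with <>[0,1] p3, and p1 at every k in [1,j-1].
  j=2: <>[0,1] p3 holds, but p1 fails at k=1 → not this j.
  j=3: <>[0,1] p3 holds, but p1 fails at k=1 → not this j.
  j=4: <>[0,1] p3 — fails (none in [4,5]).
No j in the window works → until fails.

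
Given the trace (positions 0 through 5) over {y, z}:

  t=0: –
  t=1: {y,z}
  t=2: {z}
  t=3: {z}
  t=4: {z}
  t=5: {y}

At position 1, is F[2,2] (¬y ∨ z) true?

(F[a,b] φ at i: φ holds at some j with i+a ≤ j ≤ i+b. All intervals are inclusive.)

Check (¬y ∨ z) at each j in [3,3]:
  j=3: true
Found at j=3 → formula holds.

Holds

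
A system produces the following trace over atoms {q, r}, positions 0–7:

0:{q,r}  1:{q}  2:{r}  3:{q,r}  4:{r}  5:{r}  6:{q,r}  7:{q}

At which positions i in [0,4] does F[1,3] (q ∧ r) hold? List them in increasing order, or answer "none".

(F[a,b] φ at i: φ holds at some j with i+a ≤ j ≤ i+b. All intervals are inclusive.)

0, 1, 2, 3, 4

Evaluate at each i in [0,4]:
  i=0: ✓ (witness j=3)
  i=1: ✓ (witness j=3)
  i=2: ✓ (witness j=3)
  i=3: ✓ (witness j=6)
  i=4: ✓ (witness j=6)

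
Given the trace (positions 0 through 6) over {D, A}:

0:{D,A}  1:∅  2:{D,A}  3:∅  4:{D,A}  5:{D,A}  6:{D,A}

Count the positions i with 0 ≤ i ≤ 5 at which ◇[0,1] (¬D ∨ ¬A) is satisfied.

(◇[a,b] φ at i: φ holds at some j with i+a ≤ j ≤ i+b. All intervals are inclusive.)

4

Evaluate at each i in [0,5]:
  i=0: ✓ (witness j=1)
  i=1: ✓ (witness j=1)
  i=2: ✓ (witness j=3)
  i=3: ✓ (witness j=3)
  i=4: ✗ (none in [4,5])
  i=5: ✗ (none in [5,6])
Positions where it holds: {0, 1, 2, 3} → 4.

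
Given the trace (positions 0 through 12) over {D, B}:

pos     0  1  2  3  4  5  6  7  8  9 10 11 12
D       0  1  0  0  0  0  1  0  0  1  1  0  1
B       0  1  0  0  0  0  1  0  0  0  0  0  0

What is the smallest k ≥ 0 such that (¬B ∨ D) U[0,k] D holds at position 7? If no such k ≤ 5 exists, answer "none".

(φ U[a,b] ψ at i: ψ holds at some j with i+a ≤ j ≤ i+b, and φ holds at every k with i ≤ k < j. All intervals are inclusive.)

Need earliest j ≥ 7 with D, and (¬B ∨ D) at every k in [7,j-1].
  j=7: rhs fails.
  j=8: rhs fails.
  j=9: rhs holds; lhs holds on [7,8]. k = 2.

2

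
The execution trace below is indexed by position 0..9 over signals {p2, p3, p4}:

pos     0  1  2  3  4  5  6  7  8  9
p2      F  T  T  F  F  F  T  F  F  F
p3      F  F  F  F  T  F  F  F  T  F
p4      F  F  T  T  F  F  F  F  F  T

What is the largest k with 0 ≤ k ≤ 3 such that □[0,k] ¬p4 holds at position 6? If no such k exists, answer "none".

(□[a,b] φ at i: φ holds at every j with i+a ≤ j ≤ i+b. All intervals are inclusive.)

¬p4 must hold from j=6 onward; find where it first fails.
  j=6: holds
  j=7: holds
  j=8: holds
  j=9: fails
Holds on [6,8], so largest k = 2.

2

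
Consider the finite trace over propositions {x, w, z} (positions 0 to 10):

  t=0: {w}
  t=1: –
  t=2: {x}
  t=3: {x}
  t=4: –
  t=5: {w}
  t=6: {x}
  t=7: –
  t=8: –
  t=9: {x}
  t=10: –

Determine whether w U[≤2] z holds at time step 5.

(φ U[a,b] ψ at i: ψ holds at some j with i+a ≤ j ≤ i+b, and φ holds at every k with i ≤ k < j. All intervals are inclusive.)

Need some j in [5,7] with z, and w at every k in [5,j-1].
  j=5: z false.
  j=6: z false.
  j=7: z false.
No j in the window works → until fails.

Does not hold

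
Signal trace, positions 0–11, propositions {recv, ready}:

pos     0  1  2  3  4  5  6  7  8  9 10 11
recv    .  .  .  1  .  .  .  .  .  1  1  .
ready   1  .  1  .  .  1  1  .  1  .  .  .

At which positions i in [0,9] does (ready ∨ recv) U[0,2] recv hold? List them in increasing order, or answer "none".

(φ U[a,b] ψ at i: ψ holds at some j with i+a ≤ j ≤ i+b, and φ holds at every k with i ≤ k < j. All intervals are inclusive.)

2, 3, 8, 9

Evaluate at each i in [0,9]:
  i=0: ✗ (no rhs in [0,2])
  i=1: ✗ (lhs fails at k=1 before rhs at j=3)
  i=2: ✓ (rhs at j=3; lhs holds on [2,2])
  i=3: ✓ (rhs at j=3)
  i=4: ✗ (no rhs in [4,6])
  i=5: ✗ (no rhs in [5,7])
  i=6: ✗ (no rhs in [6,8])
  i=7: ✗ (lhs fails at k=7 before rhs at j=9)
  i=8: ✓ (rhs at j=9; lhs holds on [8,8])
  i=9: ✓ (rhs at j=9)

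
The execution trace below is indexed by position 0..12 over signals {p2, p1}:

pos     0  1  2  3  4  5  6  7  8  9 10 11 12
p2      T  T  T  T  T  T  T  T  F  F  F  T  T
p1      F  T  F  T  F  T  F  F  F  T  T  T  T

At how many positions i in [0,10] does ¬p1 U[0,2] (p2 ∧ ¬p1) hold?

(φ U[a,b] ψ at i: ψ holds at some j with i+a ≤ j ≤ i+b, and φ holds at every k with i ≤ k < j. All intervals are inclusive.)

5

Evaluate at each i in [0,10]:
  i=0: ✓ (rhs at j=0)
  i=1: ✗ (lhs fails at k=1 before rhs at j=2)
  i=2: ✓ (rhs at j=2)
  i=3: ✗ (lhs fails at k=3 before rhs at j=4)
  i=4: ✓ (rhs at j=4)
  i=5: ✗ (lhs fails at k=5 before rhs at j=6)
  i=6: ✓ (rhs at j=6)
  i=7: ✓ (rhs at j=7)
  i=8: ✗ (no rhs in [8,10])
  i=9: ✗ (no rhs in [9,11])
  i=10: ✗ (no rhs in [10,12])
Positions where it holds: {0, 2, 4, 6, 7} → 5.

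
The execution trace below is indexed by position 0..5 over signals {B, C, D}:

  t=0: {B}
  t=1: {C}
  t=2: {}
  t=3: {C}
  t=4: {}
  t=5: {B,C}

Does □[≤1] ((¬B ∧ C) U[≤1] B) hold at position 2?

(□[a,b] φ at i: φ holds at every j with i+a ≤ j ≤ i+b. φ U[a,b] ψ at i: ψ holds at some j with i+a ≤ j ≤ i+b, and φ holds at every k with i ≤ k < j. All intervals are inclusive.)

Check ((¬B ∧ C) U[≤1] B) at every j in [2,3]:
  j=2: fails
  j=3: fails
Fails at j=2 → formula fails.

No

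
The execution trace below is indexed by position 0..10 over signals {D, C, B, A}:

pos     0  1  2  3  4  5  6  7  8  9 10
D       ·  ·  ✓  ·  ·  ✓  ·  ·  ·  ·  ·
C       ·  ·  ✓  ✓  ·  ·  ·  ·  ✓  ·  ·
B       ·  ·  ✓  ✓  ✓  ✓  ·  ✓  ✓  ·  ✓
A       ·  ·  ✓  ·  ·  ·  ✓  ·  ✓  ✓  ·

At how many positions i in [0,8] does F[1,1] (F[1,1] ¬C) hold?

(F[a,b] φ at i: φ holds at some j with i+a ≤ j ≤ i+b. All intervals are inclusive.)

6

Evaluate at each i in [0,8]:
  i=0: ✗ (none in [1,1])
  i=1: ✗ (none in [2,2])
  i=2: ✓ (witness j=3)
  i=3: ✓ (witness j=4)
  i=4: ✓ (witness j=5)
  i=5: ✓ (witness j=6)
  i=6: ✗ (none in [7,7])
  i=7: ✓ (witness j=8)
  i=8: ✓ (witness j=9)
Positions where it holds: {2, 3, 4, 5, 7, 8} → 6.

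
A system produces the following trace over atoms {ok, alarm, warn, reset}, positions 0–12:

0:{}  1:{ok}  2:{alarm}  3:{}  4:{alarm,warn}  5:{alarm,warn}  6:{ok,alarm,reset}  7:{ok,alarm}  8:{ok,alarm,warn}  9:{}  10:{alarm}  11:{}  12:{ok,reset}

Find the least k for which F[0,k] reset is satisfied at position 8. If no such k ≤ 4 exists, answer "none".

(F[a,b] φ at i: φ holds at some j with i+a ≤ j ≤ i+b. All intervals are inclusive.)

Scan j = 8,9,… for reset:
  j=8: fails
  j=9: fails
  j=10: fails
  j=11: fails
  j=12: holds
First hit at j=12, so smallest k = 12-8 = 4.

4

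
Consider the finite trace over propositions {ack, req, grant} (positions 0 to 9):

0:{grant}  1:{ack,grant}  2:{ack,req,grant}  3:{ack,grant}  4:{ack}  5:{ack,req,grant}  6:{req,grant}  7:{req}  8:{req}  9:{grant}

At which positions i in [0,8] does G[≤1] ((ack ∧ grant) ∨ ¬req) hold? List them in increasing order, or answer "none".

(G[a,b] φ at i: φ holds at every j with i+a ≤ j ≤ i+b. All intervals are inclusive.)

0, 1, 2, 3, 4

Evaluate at each i in [0,8]:
  i=0: ✓ (all of [0,1])
  i=1: ✓ (all of [1,2])
  i=2: ✓ (all of [2,3])
  i=3: ✓ (all of [3,4])
  i=4: ✓ (all of [4,5])
  i=5: ✗ (fails at j=6)
  i=6: ✗ (fails at j=6)
  i=7: ✗ (fails at j=7)
  i=8: ✗ (fails at j=8)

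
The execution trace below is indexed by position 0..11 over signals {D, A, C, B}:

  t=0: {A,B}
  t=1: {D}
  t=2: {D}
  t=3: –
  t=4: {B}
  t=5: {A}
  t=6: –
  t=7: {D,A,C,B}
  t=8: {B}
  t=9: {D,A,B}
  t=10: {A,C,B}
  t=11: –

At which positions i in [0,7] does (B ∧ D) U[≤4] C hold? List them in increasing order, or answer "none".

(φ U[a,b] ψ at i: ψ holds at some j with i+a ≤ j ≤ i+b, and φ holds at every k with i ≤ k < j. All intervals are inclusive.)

7

Evaluate at each i in [0,7]:
  i=0: ✗ (no rhs in [0,4])
  i=1: ✗ (no rhs in [1,5])
  i=2: ✗ (no rhs in [2,6])
  i=3: ✗ (lhs fails at k=3 before rhs at j=7)
  i=4: ✗ (lhs fails at k=4 before rhs at j=7)
  i=5: ✗ (lhs fails at k=5 before rhs at j=7)
  i=6: ✗ (lhs fails at k=6 before rhs at j=7)
  i=7: ✓ (rhs at j=7)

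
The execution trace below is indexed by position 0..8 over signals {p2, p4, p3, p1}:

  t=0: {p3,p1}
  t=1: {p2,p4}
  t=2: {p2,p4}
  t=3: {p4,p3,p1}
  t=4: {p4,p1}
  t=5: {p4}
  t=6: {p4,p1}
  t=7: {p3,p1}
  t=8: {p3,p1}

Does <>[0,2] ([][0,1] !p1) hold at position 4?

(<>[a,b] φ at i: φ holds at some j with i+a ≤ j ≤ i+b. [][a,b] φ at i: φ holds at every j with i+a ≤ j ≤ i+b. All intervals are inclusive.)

Check [][0,1] !p1 at each j in [4,6]:
  j=4: fails at 4
  j=5: fails at 6
  j=6: fails at 6
No position in the window satisfies it → formula fails.

False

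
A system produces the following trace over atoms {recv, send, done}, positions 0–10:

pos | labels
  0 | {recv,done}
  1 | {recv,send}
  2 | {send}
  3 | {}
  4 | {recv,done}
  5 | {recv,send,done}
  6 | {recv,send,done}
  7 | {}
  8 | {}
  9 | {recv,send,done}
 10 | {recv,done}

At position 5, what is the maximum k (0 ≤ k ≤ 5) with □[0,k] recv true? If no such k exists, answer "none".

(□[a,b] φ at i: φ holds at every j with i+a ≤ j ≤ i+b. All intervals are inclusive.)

1

recv must hold from j=5 onward; find where it first fails.
  j=5: holds
  j=6: holds
  j=7: fails
Holds on [5,6], so largest k = 1.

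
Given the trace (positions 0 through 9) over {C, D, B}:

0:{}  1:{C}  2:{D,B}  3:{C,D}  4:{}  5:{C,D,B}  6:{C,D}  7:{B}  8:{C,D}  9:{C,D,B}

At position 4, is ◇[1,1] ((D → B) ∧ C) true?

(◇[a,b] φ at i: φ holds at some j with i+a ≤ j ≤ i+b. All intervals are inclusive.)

Check ((D → B) ∧ C) at each j in [5,5]:
  j=5: true
Found at j=5 → formula holds.

Yes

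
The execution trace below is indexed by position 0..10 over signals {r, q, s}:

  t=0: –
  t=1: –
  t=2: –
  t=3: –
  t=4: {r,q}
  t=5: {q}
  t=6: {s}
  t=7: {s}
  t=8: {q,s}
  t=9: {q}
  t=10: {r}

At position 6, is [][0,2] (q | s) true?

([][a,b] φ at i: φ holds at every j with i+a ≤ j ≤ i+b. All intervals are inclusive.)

True

Check (q | s) at every j in [6,8]:
  j=6: true
  j=7: true
  j=8: true
All positions satisfy it → formula holds.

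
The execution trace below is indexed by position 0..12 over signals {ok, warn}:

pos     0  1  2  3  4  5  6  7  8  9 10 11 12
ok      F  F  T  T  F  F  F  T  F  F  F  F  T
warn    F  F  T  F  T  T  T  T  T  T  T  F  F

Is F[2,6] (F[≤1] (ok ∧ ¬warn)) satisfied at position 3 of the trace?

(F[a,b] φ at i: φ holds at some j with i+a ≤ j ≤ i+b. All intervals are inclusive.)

Check F[≤1] (ok ∧ ¬warn) at each j in [5,9]:
  j=5: fails (none in [5,6])
  j=6: fails (none in [6,7])
  j=7: fails (none in [7,8])
  j=8: fails (none in [8,9])
  j=9: fails (none in [9,10])
No position in the window satisfies it → formula fails.

No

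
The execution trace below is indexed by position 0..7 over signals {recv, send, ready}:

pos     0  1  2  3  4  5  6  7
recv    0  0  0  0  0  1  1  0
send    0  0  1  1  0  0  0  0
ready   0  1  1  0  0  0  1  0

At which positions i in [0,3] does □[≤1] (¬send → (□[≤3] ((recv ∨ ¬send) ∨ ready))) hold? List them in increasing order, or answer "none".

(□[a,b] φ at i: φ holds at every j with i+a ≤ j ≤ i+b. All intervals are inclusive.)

Evaluate at each i in [0,3]:
  i=0: ✗ (fails at j=0)
  i=1: ✗ (fails at j=1)
  i=2: ✓ (all of [2,3])
  i=3: ✓ (all of [3,4])

2, 3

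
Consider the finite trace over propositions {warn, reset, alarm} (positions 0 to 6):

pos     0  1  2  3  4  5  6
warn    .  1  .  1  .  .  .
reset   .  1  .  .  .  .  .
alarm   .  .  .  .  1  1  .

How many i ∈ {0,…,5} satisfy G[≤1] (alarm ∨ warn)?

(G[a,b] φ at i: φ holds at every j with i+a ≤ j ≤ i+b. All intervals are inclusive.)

2

Evaluate at each i in [0,5]:
  i=0: ✗ (fails at j=0)
  i=1: ✗ (fails at j=2)
  i=2: ✗ (fails at j=2)
  i=3: ✓ (all of [3,4])
  i=4: ✓ (all of [4,5])
  i=5: ✗ (fails at j=6)
Positions where it holds: {3, 4} → 2.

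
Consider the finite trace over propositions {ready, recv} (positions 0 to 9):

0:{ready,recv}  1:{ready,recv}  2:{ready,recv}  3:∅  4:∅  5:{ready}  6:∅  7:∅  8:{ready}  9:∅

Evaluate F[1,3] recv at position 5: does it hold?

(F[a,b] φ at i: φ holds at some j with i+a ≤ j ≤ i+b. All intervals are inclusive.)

No

Check recv at each j in [6,8]:
  j=6: false
  j=7: false
  j=8: false
No position in the window satisfies it → formula fails.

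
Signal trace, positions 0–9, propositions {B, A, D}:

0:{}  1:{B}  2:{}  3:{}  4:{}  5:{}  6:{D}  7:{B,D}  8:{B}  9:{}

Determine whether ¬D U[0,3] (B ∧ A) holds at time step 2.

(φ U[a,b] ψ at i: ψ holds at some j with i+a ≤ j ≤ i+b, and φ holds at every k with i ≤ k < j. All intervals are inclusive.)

Need some j in [2,5] with (B ∧ A), and ¬D at every k in [2,j-1].
  j=2: (B ∧ A) false.
  j=3: (B ∧ A) false.
  j=4: (B ∧ A) false.
  j=5: (B ∧ A) false.
No j in the window works → until fails.

Does not hold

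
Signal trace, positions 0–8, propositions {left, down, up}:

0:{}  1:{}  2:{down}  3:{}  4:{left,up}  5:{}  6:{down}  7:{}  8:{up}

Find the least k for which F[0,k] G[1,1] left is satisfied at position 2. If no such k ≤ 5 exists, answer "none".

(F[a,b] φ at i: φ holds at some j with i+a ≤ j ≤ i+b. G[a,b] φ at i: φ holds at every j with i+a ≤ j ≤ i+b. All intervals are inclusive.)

1

Scan j = 2,3,… for G[1,1] left:
  j=2: fails
  j=3: holds
First hit at j=3, so smallest k = 3-2 = 1.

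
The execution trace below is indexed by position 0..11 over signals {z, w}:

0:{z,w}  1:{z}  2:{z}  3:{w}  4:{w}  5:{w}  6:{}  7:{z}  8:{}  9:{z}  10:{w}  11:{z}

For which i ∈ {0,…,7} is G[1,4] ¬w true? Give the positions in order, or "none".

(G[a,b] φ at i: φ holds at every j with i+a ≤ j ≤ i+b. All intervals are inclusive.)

5

Evaluate at each i in [0,7]:
  i=0: ✗ (fails at j=3)
  i=1: ✗ (fails at j=3)
  i=2: ✗ (fails at j=3)
  i=3: ✗ (fails at j=4)
  i=4: ✗ (fails at j=5)
  i=5: ✓ (all of [6,9])
  i=6: ✗ (fails at j=10)
  i=7: ✗ (fails at j=10)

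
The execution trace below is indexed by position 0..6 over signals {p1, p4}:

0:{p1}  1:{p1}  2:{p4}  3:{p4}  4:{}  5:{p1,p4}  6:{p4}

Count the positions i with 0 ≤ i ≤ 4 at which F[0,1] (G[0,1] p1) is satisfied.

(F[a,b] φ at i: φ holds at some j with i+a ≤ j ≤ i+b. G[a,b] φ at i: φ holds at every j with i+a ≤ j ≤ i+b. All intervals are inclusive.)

1

Evaluate at each i in [0,4]:
  i=0: ✓ (witness j=0)
  i=1: ✗ (none in [1,2])
  i=2: ✗ (none in [2,3])
  i=3: ✗ (none in [3,4])
  i=4: ✗ (none in [4,5])
Positions where it holds: {0} → 1.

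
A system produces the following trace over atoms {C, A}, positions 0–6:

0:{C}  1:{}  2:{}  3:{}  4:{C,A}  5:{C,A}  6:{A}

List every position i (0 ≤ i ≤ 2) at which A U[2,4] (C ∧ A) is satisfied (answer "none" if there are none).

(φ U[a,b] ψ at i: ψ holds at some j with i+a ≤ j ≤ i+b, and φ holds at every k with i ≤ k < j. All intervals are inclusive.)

none

Evaluate at each i in [0,2]:
  i=0: ✗ (lhs fails at k=0 before rhs at j=4)
  i=1: ✗ (lhs fails at k=1 before rhs at j=4)
  i=2: ✗ (lhs fails at k=2 before rhs at j=4)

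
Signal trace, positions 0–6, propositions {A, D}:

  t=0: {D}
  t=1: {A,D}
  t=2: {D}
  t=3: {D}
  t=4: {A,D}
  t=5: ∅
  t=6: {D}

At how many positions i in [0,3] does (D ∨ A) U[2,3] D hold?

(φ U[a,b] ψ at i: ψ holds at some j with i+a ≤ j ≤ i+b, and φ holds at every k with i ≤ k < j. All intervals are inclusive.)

Evaluate at each i in [0,3]:
  i=0: ✓ (rhs at j=2; lhs holds on [0,1])
  i=1: ✓ (rhs at j=3; lhs holds on [1,2])
  i=2: ✓ (rhs at j=4; lhs holds on [2,3])
  i=3: ✗ (lhs fails at k=5 before rhs at j=6)
Positions where it holds: {0, 1, 2} → 3.

3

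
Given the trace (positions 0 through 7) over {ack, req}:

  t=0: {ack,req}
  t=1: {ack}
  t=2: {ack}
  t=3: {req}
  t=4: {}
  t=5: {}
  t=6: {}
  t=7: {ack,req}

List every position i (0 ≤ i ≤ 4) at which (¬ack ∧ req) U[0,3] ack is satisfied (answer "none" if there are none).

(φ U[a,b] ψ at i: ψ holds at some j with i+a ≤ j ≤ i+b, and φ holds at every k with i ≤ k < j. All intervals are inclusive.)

0, 1, 2

Evaluate at each i in [0,4]:
  i=0: ✓ (rhs at j=0)
  i=1: ✓ (rhs at j=1)
  i=2: ✓ (rhs at j=2)
  i=3: ✗ (no rhs in [3,6])
  i=4: ✗ (lhs fails at k=4 before rhs at j=7)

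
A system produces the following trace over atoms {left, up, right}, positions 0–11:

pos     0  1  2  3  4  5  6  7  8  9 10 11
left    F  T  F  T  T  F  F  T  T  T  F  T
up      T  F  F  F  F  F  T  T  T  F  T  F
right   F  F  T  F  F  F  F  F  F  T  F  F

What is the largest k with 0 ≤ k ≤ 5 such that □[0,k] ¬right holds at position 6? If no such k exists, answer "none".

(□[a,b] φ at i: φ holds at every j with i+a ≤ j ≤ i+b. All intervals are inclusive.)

¬right must hold from j=6 onward; find where it first fails.
  j=6: holds
  j=7: holds
  j=8: holds
  j=9: fails
Holds on [6,8], so largest k = 2.

2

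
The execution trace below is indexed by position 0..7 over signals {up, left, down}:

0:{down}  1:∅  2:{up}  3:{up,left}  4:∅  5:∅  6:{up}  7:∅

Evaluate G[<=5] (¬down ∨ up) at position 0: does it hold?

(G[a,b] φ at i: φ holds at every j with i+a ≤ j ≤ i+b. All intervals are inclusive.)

Check (¬down ∨ up) at every j in [0,5]:
  j=0: false
  j=1: true
  j=2: true
  j=3: true
  j=4: true
  j=5: true
Fails at j=0 → formula fails.

Does not hold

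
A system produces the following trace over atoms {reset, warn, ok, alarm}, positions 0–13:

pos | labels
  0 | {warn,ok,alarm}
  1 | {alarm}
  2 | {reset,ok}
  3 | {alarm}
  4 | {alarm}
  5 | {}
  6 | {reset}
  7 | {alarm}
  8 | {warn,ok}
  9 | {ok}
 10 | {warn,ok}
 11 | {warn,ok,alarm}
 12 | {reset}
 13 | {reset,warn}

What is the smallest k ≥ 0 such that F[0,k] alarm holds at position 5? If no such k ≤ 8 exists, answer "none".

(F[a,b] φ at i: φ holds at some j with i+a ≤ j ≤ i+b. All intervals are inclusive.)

Scan j = 5,6,… for alarm:
  j=5: fails
  j=6: fails
  j=7: holds
First hit at j=7, so smallest k = 7-5 = 2.

2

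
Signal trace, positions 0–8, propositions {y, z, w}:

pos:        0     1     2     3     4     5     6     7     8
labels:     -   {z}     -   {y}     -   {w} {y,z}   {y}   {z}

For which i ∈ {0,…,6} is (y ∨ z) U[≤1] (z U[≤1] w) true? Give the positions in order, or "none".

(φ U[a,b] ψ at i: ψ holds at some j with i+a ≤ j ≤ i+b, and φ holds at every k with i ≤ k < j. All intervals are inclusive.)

Evaluate at each i in [0,6]:
  i=0: ✗ (no rhs in [0,1])
  i=1: ✗ (no rhs in [1,2])
  i=2: ✗ (no rhs in [2,3])
  i=3: ✗ (no rhs in [3,4])
  i=4: ✗ (lhs fails at k=4 before rhs at j=5)
  i=5: ✓ (rhs at j=5)
  i=6: ✗ (no rhs in [6,7])

5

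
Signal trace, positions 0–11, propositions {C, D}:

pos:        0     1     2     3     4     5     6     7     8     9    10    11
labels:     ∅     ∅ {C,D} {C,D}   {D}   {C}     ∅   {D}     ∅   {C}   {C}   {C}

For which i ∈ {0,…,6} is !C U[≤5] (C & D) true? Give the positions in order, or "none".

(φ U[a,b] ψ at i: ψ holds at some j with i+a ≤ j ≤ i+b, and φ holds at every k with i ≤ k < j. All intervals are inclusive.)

0, 1, 2, 3

Evaluate at each i in [0,6]:
  i=0: ✓ (rhs at j=2; lhs holds on [0,1])
  i=1: ✓ (rhs at j=2; lhs holds on [1,1])
  i=2: ✓ (rhs at j=2)
  i=3: ✓ (rhs at j=3)
  i=4: ✗ (no rhs in [4,9])
  i=5: ✗ (no rhs in [5,10])
  i=6: ✗ (no rhs in [6,11])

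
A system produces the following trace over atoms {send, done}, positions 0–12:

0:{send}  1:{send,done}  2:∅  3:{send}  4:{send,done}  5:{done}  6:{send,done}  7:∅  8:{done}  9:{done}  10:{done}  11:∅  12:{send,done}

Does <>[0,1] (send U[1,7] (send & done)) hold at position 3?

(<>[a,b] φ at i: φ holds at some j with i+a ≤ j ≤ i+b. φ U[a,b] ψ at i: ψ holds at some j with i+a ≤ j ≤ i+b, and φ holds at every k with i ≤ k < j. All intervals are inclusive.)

Check (send U[1,7] (send & done)) at each j in [3,4]:
  j=3: holds
  j=4: fails
Found at j=3 → formula holds.

True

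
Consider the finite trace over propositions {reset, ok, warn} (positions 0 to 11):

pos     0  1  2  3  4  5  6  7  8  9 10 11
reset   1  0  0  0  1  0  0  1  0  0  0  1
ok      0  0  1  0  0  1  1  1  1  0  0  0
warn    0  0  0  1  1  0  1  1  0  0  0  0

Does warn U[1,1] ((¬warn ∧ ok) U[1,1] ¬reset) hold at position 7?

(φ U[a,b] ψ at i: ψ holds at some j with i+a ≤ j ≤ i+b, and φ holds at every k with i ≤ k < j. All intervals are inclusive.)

True

Need some j in [8,8] with ((¬warn ∧ ok) U[1,1] ¬reset), and warn at every k in [7,j-1].
  j=8: ((¬warn ∧ ok) U[1,1] ¬reset) holds; warn holds at every k in [7,7] → satisfied.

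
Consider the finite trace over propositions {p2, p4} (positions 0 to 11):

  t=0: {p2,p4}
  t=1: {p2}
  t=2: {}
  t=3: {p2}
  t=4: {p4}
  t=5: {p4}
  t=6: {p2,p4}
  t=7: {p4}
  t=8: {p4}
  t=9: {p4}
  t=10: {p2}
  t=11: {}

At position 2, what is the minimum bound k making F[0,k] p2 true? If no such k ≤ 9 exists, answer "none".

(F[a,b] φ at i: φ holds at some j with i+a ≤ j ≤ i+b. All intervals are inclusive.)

Scan j = 2,3,… for p2:
  j=2: fails
  j=3: holds
First hit at j=3, so smallest k = 3-2 = 1.

1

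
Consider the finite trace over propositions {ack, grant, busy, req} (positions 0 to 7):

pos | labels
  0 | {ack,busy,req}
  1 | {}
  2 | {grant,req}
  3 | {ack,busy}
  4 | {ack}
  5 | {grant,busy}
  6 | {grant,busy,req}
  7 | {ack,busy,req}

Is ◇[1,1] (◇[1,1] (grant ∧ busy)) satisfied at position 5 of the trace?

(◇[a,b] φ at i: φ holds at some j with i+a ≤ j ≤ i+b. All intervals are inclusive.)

False

Check ◇[1,1] (grant ∧ busy) at each j in [6,6]:
  j=6: fails (none in [7,7])
No position in the window satisfies it → formula fails.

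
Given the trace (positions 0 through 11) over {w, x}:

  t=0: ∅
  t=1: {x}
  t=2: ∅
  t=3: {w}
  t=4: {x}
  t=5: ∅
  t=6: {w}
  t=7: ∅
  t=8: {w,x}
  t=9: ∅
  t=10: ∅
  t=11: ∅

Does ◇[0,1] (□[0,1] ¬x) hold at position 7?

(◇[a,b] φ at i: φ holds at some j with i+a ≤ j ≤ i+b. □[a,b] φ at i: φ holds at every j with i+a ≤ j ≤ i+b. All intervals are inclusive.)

Check □[0,1] ¬x at each j in [7,8]:
  j=7: fails at 8
  j=8: fails at 8
No position in the window satisfies it → formula fails.

No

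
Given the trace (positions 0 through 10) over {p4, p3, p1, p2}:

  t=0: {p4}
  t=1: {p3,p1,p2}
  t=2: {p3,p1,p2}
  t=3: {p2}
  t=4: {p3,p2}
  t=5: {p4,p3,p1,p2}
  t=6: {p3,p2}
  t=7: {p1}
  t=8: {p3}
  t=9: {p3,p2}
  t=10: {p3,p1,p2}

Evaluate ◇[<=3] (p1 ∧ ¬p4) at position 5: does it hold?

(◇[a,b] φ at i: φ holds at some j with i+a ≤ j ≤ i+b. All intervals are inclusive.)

Holds

Check (p1 ∧ ¬p4) at each j in [5,8]:
  j=5: false
  j=6: false
  j=7: true
  j=8: false
Found at j=7 → formula holds.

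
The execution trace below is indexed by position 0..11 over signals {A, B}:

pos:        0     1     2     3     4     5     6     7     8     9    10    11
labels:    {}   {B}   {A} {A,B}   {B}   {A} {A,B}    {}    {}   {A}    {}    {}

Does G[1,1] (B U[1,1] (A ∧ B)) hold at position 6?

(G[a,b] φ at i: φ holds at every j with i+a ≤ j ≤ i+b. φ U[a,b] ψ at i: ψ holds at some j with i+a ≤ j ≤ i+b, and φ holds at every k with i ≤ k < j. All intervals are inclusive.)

Check (B U[1,1] (A ∧ B)) at every j in [7,7]:
  j=7: fails
Fails at j=7 → formula fails.

False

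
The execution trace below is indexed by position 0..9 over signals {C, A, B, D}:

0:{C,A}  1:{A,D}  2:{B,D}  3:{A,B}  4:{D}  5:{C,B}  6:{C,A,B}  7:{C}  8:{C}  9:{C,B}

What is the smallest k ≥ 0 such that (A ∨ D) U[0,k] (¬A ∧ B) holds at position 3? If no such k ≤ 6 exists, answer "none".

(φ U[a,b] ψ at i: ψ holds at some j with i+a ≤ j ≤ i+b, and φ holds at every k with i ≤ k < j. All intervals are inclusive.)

2

Need earliest j ≥ 3 with (¬A ∧ B), and (A ∨ D) at every k in [3,j-1].
  j=3: rhs fails.
  j=4: rhs fails.
  j=5: rhs holds; lhs holds on [3,4]. k = 2.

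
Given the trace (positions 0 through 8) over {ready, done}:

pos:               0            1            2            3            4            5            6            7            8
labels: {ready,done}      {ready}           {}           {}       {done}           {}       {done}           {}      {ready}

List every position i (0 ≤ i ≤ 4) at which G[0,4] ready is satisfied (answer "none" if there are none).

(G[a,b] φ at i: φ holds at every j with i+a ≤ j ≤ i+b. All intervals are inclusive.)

none

Evaluate at each i in [0,4]:
  i=0: ✗ (fails at j=2)
  i=1: ✗ (fails at j=2)
  i=2: ✗ (fails at j=2)
  i=3: ✗ (fails at j=3)
  i=4: ✗ (fails at j=4)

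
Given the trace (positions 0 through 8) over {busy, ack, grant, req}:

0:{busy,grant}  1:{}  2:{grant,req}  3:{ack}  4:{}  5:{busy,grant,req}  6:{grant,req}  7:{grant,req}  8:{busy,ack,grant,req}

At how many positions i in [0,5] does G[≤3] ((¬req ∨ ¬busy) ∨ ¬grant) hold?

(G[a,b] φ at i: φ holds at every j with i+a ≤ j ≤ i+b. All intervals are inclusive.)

2

Evaluate at each i in [0,5]:
  i=0: ✓ (all of [0,3])
  i=1: ✓ (all of [1,4])
  i=2: ✗ (fails at j=5)
  i=3: ✗ (fails at j=5)
  i=4: ✗ (fails at j=5)
  i=5: ✗ (fails at j=5)
Positions where it holds: {0, 1} → 2.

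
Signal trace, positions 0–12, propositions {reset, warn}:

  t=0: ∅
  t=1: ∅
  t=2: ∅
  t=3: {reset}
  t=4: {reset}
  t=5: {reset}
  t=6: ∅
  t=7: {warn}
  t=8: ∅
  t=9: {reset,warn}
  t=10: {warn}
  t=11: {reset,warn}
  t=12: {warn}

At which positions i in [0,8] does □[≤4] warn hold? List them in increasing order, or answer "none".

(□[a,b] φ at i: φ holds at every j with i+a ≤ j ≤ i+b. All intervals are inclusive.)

none

Evaluate at each i in [0,8]:
  i=0: ✗ (fails at j=0)
  i=1: ✗ (fails at j=1)
  i=2: ✗ (fails at j=2)
  i=3: ✗ (fails at j=3)
  i=4: ✗ (fails at j=4)
  i=5: ✗ (fails at j=5)
  i=6: ✗ (fails at j=6)
  i=7: ✗ (fails at j=8)
  i=8: ✗ (fails at j=8)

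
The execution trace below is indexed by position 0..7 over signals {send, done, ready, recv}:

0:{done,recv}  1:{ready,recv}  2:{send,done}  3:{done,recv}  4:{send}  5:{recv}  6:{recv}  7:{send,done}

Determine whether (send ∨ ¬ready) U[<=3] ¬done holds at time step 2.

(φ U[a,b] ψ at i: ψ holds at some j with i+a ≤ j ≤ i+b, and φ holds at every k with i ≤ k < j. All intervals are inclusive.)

True

Need some j in [2,5] with ¬done, and (send ∨ ¬ready) at every k in [2,j-1].
  j=2: ¬done false.
  j=3: ¬done false.
  j=4: ¬done holds; (send ∨ ¬ready) holds at every k in [2,3] → satisfied.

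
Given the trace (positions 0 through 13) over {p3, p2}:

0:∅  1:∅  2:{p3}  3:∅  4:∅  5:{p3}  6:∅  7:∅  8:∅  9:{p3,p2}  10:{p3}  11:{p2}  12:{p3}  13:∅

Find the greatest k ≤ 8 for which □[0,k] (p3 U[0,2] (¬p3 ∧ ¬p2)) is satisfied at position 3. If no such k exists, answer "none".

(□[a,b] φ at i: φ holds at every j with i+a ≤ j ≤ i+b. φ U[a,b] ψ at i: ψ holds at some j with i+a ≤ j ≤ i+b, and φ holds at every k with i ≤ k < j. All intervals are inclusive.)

(p3 U[0,2] (¬p3 ∧ ¬p2)) must hold from j=3 onward; find where it first fails.
  j=3: holds
  j=4: holds
  j=5: holds
  j=6: holds
  j=7: holds
  j=8: holds
  j=9: fails
Holds on [3,8], so largest k = 5.

5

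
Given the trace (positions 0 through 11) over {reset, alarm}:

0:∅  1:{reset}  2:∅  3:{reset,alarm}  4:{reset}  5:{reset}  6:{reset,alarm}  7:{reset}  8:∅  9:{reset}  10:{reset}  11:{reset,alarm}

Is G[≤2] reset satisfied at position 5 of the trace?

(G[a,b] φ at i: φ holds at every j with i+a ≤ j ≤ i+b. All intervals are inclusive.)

Yes

Check reset at every j in [5,7]:
  j=5: true
  j=6: true
  j=7: true
All positions satisfy it → formula holds.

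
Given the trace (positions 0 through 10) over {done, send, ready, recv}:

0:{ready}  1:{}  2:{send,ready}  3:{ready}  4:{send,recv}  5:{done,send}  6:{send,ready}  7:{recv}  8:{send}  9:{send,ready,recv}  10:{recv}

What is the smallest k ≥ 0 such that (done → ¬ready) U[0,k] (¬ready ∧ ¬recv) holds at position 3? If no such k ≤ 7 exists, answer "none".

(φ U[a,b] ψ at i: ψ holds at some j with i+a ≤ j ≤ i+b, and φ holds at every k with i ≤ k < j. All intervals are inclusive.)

2

Need earliest j ≥ 3 with (¬ready ∧ ¬recv), and (done → ¬ready) at every k in [3,j-1].
  j=3: rhs fails.
  j=4: rhs fails.
  j=5: rhs holds; lhs holds on [3,4]. k = 2.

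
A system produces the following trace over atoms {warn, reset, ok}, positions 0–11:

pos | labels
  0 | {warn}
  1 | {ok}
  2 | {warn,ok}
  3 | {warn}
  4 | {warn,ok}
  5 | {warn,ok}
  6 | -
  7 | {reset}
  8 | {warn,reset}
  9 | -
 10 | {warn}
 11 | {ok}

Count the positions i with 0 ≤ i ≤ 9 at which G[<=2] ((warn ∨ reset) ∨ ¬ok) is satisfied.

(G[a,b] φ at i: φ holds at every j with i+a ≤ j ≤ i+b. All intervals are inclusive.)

Evaluate at each i in [0,9]:
  i=0: ✗ (fails at j=1)
  i=1: ✗ (fails at j=1)
  i=2: ✓ (all of [2,4])
  i=3: ✓ (all of [3,5])
  i=4: ✓ (all of [4,6])
  i=5: ✓ (all of [5,7])
  i=6: ✓ (all of [6,8])
  i=7: ✓ (all of [7,9])
  i=8: ✓ (all of [8,10])
  i=9: ✗ (fails at j=11)
Positions where it holds: {2, 3, 4, 5, 6, 7, 8} → 7.

7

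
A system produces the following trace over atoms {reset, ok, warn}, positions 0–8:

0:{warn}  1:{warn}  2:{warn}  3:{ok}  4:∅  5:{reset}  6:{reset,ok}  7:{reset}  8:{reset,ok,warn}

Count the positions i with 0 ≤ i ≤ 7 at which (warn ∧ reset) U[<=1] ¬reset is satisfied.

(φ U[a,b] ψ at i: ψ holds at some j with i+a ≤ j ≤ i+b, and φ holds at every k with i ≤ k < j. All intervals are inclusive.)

Evaluate at each i in [0,7]:
  i=0: ✓ (rhs at j=0)
  i=1: ✓ (rhs at j=1)
  i=2: ✓ (rhs at j=2)
  i=3: ✓ (rhs at j=3)
  i=4: ✓ (rhs at j=4)
  i=5: ✗ (no rhs in [5,6])
  i=6: ✗ (no rhs in [6,7])
  i=7: ✗ (no rhs in [7,8])
Positions where it holds: {0, 1, 2, 3, 4} → 5.

5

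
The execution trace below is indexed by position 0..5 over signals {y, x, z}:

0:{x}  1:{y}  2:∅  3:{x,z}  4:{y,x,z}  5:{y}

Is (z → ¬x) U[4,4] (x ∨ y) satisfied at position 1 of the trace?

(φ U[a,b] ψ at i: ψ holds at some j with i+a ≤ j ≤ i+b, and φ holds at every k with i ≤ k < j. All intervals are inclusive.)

No

Need some j in [5,5] with (x ∨ y), and (z → ¬x) at every k in [1,j-1].
  j=5: (x ∨ y) holds, but (z → ¬x) fails at k=3 → not this j.
No j in the window works → until fails.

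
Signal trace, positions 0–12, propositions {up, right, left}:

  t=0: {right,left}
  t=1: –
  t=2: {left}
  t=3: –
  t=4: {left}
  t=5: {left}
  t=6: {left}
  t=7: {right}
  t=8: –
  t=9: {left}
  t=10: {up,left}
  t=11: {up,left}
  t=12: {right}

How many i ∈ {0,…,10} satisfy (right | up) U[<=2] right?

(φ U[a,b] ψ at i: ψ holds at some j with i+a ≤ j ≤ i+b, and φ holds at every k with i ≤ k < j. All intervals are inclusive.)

Evaluate at each i in [0,10]:
  i=0: ✓ (rhs at j=0)
  i=1: ✗ (no rhs in [1,3])
  i=2: ✗ (no rhs in [2,4])
  i=3: ✗ (no rhs in [3,5])
  i=4: ✗ (no rhs in [4,6])
  i=5: ✗ (lhs fails at k=5 before rhs at j=7)
  i=6: ✗ (lhs fails at k=6 before rhs at j=7)
  i=7: ✓ (rhs at j=7)
  i=8: ✗ (no rhs in [8,10])
  i=9: ✗ (no rhs in [9,11])
  i=10: ✓ (rhs at j=12; lhs holds on [10,11])
Positions where it holds: {0, 7, 10} → 3.

3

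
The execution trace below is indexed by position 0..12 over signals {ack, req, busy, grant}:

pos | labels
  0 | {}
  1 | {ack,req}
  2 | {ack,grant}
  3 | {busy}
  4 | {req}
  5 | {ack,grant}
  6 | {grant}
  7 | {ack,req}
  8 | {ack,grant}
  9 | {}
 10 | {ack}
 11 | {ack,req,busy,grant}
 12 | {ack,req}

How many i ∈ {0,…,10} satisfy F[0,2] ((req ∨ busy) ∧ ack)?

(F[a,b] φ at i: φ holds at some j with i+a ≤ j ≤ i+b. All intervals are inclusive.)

7

Evaluate at each i in [0,10]:
  i=0: ✓ (witness j=1)
  i=1: ✓ (witness j=1)
  i=2: ✗ (none in [2,4])
  i=3: ✗ (none in [3,5])
  i=4: ✗ (none in [4,6])
  i=5: ✓ (witness j=7)
  i=6: ✓ (witness j=7)
  i=7: ✓ (witness j=7)
  i=8: ✗ (none in [8,10])
  i=9: ✓ (witness j=11)
  i=10: ✓ (witness j=11)
Positions where it holds: {0, 1, 5, 6, 7, 9, 10} → 7.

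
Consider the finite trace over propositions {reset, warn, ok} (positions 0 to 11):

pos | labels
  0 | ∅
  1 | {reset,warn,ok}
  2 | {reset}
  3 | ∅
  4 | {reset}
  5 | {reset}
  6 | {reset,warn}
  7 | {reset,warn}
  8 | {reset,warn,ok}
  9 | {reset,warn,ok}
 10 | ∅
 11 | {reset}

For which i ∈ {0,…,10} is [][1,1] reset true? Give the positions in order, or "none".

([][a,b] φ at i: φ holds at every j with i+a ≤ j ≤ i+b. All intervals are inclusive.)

0, 1, 3, 4, 5, 6, 7, 8, 10

Evaluate at each i in [0,10]:
  i=0: ✓ (all of [1,1])
  i=1: ✓ (all of [2,2])
  i=2: ✗ (fails at j=3)
  i=3: ✓ (all of [4,4])
  i=4: ✓ (all of [5,5])
  i=5: ✓ (all of [6,6])
  i=6: ✓ (all of [7,7])
  i=7: ✓ (all of [8,8])
  i=8: ✓ (all of [9,9])
  i=9: ✗ (fails at j=10)
  i=10: ✓ (all of [11,11])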